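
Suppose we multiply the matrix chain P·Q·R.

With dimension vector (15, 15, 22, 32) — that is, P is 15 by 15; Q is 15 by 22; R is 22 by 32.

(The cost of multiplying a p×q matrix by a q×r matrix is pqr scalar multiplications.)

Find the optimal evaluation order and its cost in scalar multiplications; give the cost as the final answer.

15510

(P·(Q·R)): cost 17760.
((P·Q)·R): cost 15510.
Optimal: ((P·Q)·R) with cost 15510.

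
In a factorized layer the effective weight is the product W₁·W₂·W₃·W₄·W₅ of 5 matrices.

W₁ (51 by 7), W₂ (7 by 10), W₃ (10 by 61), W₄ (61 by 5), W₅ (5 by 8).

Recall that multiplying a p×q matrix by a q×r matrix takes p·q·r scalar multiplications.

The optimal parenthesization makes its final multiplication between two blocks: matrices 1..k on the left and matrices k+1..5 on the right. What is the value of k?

Adjacent pairs: W₁W₂ = 51·7·10 = 3570; W₂W₃ = 7·10·61 = 4270; W₃W₄ = 10·61·5 = 3050; W₄W₅ = 61·5·8 = 2440.
Length 3: W₁..W₃: k=1: 0+4270+51·7·61=26047; k=2: 3570+0+51·10·61=34680 → min 26047 | W₂..W₄: k=2: 0+3050+7·10·5=3400; k=3: 4270+0+7·61·5=6405 → min 3400 | W₃..W₅: k=3: 0+2440+10·61·8=7320; k=4: 3050+0+10·5·8=3450 → min 3450.
Length 4: W₁..W₄: k=1: 0+3400+51·7·5=5185; k=2: 3570+3050+51·10·5=9170; k=3: 26047+0+51·61·5=41602 → min 5185 | W₂..W₅: k=2: 0+3450+7·10·8=4010; k=3: 4270+2440+7·61·8=10126; k=4: 3400+0+7·5·8=3680 → min 3680.
Top-level splits: k=1: (W₁..W₁)·(W₂..W₅) → 0+3680+51·7·8 = 6536; k=2: (W₁..W₂)·(W₃..W₅) → 3570+3450+51·10·8 = 11100; k=3: (W₁..W₃)·(W₄..W₅) → 26047+2440+51·61·8 = 53375; k=4: (W₁..W₄)·(W₅..W₅) → 5185+0+51·5·8 = 7225.
Best split is after W₁, i.e. k = 1.

1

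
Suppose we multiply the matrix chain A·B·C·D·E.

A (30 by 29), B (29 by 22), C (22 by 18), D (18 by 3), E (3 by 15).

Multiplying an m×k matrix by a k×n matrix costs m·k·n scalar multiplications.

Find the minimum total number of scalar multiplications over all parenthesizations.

7062

Adjacent pairs: AB = 30·29·22 = 19140; BC = 29·22·18 = 11484; CD = 22·18·3 = 1188; DE = 18·3·15 = 810.
Length 3: A..C: k=1: 0+11484+30·29·18=27144; k=2: 19140+0+30·22·18=31020 → min 27144 | B..D: k=2: 0+1188+29·22·3=3102; k=3: 11484+0+29·18·3=13050 → min 3102 | C..E: k=3: 0+810+22·18·15=6750; k=4: 1188+0+22·3·15=2178 → min 2178.
Length 4: A..D: k=1: 0+3102+30·29·3=5712; k=2: 19140+1188+30·22·3=22308; k=3: 27144+0+30·18·3=28764 → min 5712 | B..E: k=2: 0+2178+29·22·15=11748; k=3: 11484+810+29·18·15=20124; k=4: 3102+0+29·3·15=4407 → min 4407.
Length 5: A..E: k=1: 0+4407+30·29·15=17457; k=2: 19140+2178+30·22·15=31218; k=3: 27144+810+30·18·15=36054; k=4: 5712+0+30·3·15=7062 → min 7062.
Optimal order: ((A·(B·(C·D)))·E) with cost 7062.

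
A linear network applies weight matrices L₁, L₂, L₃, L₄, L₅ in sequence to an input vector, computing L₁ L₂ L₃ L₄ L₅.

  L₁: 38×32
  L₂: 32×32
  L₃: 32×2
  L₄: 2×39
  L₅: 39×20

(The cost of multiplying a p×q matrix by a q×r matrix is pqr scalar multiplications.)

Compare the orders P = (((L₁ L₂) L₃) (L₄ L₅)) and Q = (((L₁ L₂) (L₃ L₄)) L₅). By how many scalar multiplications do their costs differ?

74048

Order P = (((L₁ L₂) L₃) (L₄ L₅)): (L₁ L₂): 38×32 by 32×32 → 38×32, cost 38·32·32 = 38912; ((L₁ L₂) L₃): 38×32 by 32×2 → 38×2, cost 38·32·2 = 2432; cumulative 41344; (L₄ L₅): 2×39 by 39×20 → 2×20, cost 2·39·20 = 1560; (((L₁ L₂) L₃) (L₄ L₅)): 38×2 by 2×20 → 38×20, cost 38·2·20 = 1520; cumulative 44424. Total 44424.
Order Q = (((L₁ L₂) (L₃ L₄)) L₅): (L₁ L₂): 38×32 by 32×32 → 38×32, cost 38·32·32 = 38912; (L₃ L₄): 32×2 by 2×39 → 32×39, cost 32·2·39 = 2496; ((L₁ L₂) (L₃ L₄)): 38×32 by 32×39 → 38×39, cost 38·32·39 = 47424; cumulative 88832; (((L₁ L₂) (L₃ L₄)) L₅): 38×39 by 39×20 → 38×20, cost 38·39·20 = 29640; cumulative 118472. Total 118472.
Difference: |44424 − 118472| = 74048.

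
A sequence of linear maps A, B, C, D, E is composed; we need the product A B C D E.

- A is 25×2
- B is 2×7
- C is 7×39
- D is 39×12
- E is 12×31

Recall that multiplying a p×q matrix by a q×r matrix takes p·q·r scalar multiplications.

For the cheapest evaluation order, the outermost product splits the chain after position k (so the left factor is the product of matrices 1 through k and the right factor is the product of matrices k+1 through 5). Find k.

1

Adjacent pairs: AB = 25·2·7 = 350; BC = 2·7·39 = 546; CD = 7·39·12 = 3276; DE = 39·12·31 = 14508.
Length 3: A..C: k=1: 0+546+25·2·39=2496; k=2: 350+0+25·7·39=7175 → min 2496 | B..D: k=2: 0+3276+2·7·12=3444; k=3: 546+0+2·39·12=1482 → min 1482 | C..E: k=3: 0+14508+7·39·31=22971; k=4: 3276+0+7·12·31=5880 → min 5880.
Length 4: A..D: k=1: 0+1482+25·2·12=2082; k=2: 350+3276+25·7·12=5726; k=3: 2496+0+25·39·12=14196 → min 2082 | B..E: k=2: 0+5880+2·7·31=6314; k=3: 546+14508+2·39·31=17472; k=4: 1482+0+2·12·31=2226 → min 2226.
Top-level splits: k=1: (A..A)·(B..E) → 0+2226+25·2·31 = 3776; k=2: (A..B)·(C..E) → 350+5880+25·7·31 = 11655; k=3: (A..C)·(D..E) → 2496+14508+25·39·31 = 47229; k=4: (A..D)·(E..E) → 2082+0+25·12·31 = 11382.
Best split is after A, i.e. k = 1.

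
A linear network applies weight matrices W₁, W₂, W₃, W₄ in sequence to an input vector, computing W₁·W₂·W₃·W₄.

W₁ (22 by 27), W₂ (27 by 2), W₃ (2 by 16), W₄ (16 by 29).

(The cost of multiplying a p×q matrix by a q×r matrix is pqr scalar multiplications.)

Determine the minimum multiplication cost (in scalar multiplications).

3392

Adjacent pairs: W₁W₂ = 22·27·2 = 1188; W₂W₃ = 27·2·16 = 864; W₃W₄ = 2·16·29 = 928.
Length 3: W₁..W₃: k=1: 0+864+22·27·16=10368; k=2: 1188+0+22·2·16=1892 → min 1892 | W₂..W₄: k=2: 0+928+27·2·29=2494; k=3: 864+0+27·16·29=13392 → min 2494.
Length 4: W₁..W₄: k=1: 0+2494+22·27·29=19720; k=2: 1188+928+22·2·29=3392; k=3: 1892+0+22·16·29=12100 → min 3392.
Optimal order: ((W₁·W₂)·(W₃·W₄)) with cost 3392.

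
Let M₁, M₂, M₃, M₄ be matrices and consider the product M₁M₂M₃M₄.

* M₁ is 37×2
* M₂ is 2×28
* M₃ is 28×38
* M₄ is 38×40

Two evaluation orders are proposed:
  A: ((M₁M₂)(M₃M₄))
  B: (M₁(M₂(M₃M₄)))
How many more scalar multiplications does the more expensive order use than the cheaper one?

38312

Order A = ((M₁M₂)(M₃M₄)): (M₁M₂): 37×2 by 2×28 → 37×28, cost 37·2·28 = 2072; (M₃M₄): 28×38 by 38×40 → 28×40, cost 28·38·40 = 42560; ((M₁M₂)(M₃M₄)): 37×28 by 28×40 → 37×40, cost 37·28·40 = 41440; cumulative 86072. Total 86072.
Order B = (M₁(M₂(M₃M₄))): (M₃M₄): 28×38 by 38×40 → 28×40, cost 28·38·40 = 42560; (M₂(M₃M₄)): 2×28 by 28×40 → 2×40, cost 2·28·40 = 2240; cumulative 44800; (M₁(M₂(M₃M₄))): 37×2 by 2×40 → 37×40, cost 37·2·40 = 2960; cumulative 47760. Total 47760.
Difference: |86072 − 47760| = 38312.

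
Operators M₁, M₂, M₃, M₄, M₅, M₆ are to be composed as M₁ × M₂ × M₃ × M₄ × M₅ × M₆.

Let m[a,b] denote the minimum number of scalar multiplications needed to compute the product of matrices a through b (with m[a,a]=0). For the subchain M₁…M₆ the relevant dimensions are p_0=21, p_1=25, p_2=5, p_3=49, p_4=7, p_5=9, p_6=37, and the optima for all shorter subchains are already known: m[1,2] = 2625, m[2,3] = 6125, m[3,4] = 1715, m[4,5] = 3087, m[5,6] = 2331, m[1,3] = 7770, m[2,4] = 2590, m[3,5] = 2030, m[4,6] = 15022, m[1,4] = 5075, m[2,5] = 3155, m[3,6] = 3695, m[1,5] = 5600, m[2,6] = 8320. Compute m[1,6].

10205

m[1,6] = min over k∈[1,5] of m[1,k]+m[k+1,6]+p_{0}·p_k·p_{6}.
k=1: 0 + 8320 + 21·25·37 = 27745; k=2: 2625 + 3695 + 21·5·37 = 10205; k=3: 7770 + 15022 + 21·49·37 = 60865; k=4: 5075 + 2331 + 21·7·37 = 12845; k=5: 5600 + 0 + 21·9·37 = 12593.
Minimum: 10205 at k=2.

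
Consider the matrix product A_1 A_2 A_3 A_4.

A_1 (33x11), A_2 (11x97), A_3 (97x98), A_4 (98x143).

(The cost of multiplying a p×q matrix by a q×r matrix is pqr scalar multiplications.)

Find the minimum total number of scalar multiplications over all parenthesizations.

310629

Adjacent pairs: A_1A_2 = 33·11·97 = 35211; A_2A_3 = 11·97·98 = 104566; A_3A_4 = 97·98·143 = 1359358.
Length 3: A_1..A_3: k=1: 0+104566+33·11·98=140140; k=2: 35211+0+33·97·98=348909 → min 140140 | A_2..A_4: k=2: 0+1359358+11·97·143=1511939; k=3: 104566+0+11·98·143=258720 → min 258720.
Length 4: A_1..A_4: k=1: 0+258720+33·11·143=310629; k=2: 35211+1359358+33·97·143=1852312; k=3: 140140+0+33·98·143=602602 → min 310629.
Optimal order: (A_1 ((A_2 A_3) A_4)) with cost 310629.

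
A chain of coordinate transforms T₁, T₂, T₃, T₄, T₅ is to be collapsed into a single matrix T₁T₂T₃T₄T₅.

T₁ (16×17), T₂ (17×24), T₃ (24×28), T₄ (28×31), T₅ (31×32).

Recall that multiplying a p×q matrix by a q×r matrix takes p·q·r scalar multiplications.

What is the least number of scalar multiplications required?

Adjacent pairs: T₁T₂ = 16·17·24 = 6528; T₂T₃ = 17·24·28 = 11424; T₃T₄ = 24·28·31 = 20832; T₄T₅ = 28·31·32 = 27776.
Length 3: T₁..T₃: k=1: 0+11424+16·17·28=19040; k=2: 6528+0+16·24·28=17280 → min 17280 | T₂..T₄: k=2: 0+20832+17·24·31=33480; k=3: 11424+0+17·28·31=26180 → min 26180 | T₃..T₅: k=3: 0+27776+24·28·32=49280; k=4: 20832+0+24·31·32=44640 → min 44640.
Length 4: T₁..T₄: k=1: 0+26180+16·17·31=34612; k=2: 6528+20832+16·24·31=39264; k=3: 17280+0+16·28·31=31168 → min 31168 | T₂..T₅: k=2: 0+44640+17·24·32=57696; k=3: 11424+27776+17·28·32=54432; k=4: 26180+0+17·31·32=43044 → min 43044.
Length 5: T₁..T₅: k=1: 0+43044+16·17·32=51748; k=2: 6528+44640+16·24·32=63456; k=3: 17280+27776+16·28·32=59392; k=4: 31168+0+16·31·32=47040 → min 47040.
Optimal order: ((((T₁T₂)T₃)T₄)T₅) with cost 47040.

47040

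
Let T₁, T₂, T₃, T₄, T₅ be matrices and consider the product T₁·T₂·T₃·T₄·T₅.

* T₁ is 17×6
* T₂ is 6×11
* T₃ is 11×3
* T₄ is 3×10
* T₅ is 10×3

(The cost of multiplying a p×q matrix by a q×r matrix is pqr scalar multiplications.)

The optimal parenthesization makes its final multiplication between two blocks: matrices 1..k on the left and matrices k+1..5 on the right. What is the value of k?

Adjacent pairs: T₁T₂ = 17·6·11 = 1122; T₂T₃ = 6·11·3 = 198; T₃T₄ = 11·3·10 = 330; T₄T₅ = 3·10·3 = 90.
Length 3: T₁..T₃: k=1: 0+198+17·6·3=504; k=2: 1122+0+17·11·3=1683 → min 504 | T₂..T₄: k=2: 0+330+6·11·10=990; k=3: 198+0+6·3·10=378 → min 378 | T₃..T₅: k=3: 0+90+11·3·3=189; k=4: 330+0+11·10·3=660 → min 189.
Length 4: T₁..T₄: k=1: 0+378+17·6·10=1398; k=2: 1122+330+17·11·10=3322; k=3: 504+0+17·3·10=1014 → min 1014 | T₂..T₅: k=2: 0+189+6·11·3=387; k=3: 198+90+6·3·3=342; k=4: 378+0+6·10·3=558 → min 342.
Top-level splits: k=1: (T₁..T₁)·(T₂..T₅) → 0+342+17·6·3 = 648; k=2: (T₁..T₂)·(T₃..T₅) → 1122+189+17·11·3 = 1872; k=3: (T₁..T₃)·(T₄..T₅) → 504+90+17·3·3 = 747; k=4: (T₁..T₄)·(T₅..T₅) → 1014+0+17·10·3 = 1524.
Best split is after T₁, i.e. k = 1.

1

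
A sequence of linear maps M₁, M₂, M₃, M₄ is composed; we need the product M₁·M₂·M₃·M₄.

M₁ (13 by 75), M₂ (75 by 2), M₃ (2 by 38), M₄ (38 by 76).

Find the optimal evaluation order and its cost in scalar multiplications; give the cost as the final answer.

9702

Adjacent pairs: M₁M₂ = 13·75·2 = 1950; M₂M₃ = 75·2·38 = 5700; M₃M₄ = 2·38·76 = 5776.
Length 3: M₁..M₃: k=1: 0+5700+13·75·38=42750; k=2: 1950+0+13·2·38=2938 → min 2938 | M₂..M₄: k=2: 0+5776+75·2·76=17176; k=3: 5700+0+75·38·76=222300 → min 17176.
Length 4: M₁..M₄: k=1: 0+17176+13·75·76=91276; k=2: 1950+5776+13·2·76=9702; k=3: 2938+0+13·38·76=40482 → min 9702.
Optimal parenthesization: ((M₁·M₂)·(M₃·M₄)) with cost 9702.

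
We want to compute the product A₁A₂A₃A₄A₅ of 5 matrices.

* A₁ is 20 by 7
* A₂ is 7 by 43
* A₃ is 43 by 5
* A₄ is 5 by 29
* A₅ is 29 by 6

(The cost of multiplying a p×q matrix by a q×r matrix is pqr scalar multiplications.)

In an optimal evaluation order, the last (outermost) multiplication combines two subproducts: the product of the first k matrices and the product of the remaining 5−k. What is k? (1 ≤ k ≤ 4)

1

Adjacent pairs: A₁A₂ = 20·7·43 = 6020; A₂A₃ = 7·43·5 = 1505; A₃A₄ = 43·5·29 = 6235; A₄A₅ = 5·29·6 = 870.
Length 3: A₁..A₃: k=1: 0+1505+20·7·5=2205; k=2: 6020+0+20·43·5=10320 → min 2205 | A₂..A₄: k=2: 0+6235+7·43·29=14964; k=3: 1505+0+7·5·29=2520 → min 2520 | A₃..A₅: k=3: 0+870+43·5·6=2160; k=4: 6235+0+43·29·6=13717 → min 2160.
Length 4: A₁..A₄: k=1: 0+2520+20·7·29=6580; k=2: 6020+6235+20·43·29=37195; k=3: 2205+0+20·5·29=5105 → min 5105 | A₂..A₅: k=2: 0+2160+7·43·6=3966; k=3: 1505+870+7·5·6=2585; k=4: 2520+0+7·29·6=3738 → min 2585.
Top-level splits: k=1: (A₁..A₁)·(A₂..A₅) → 0+2585+20·7·6 = 3425; k=2: (A₁..A₂)·(A₃..A₅) → 6020+2160+20·43·6 = 13340; k=3: (A₁..A₃)·(A₄..A₅) → 2205+870+20·5·6 = 3675; k=4: (A₁..A₄)·(A₅..A₅) → 5105+0+20·29·6 = 8585.
Best split is after A₁, i.e. k = 1.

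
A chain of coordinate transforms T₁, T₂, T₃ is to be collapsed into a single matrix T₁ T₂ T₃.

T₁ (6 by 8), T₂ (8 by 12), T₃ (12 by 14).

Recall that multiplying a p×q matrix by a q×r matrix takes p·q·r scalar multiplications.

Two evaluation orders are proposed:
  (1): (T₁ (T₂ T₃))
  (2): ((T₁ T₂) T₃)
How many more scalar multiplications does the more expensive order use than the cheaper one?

432

Order (1) = (T₁ (T₂ T₃)): (T₂ T₃): 8×12 by 12×14 → 8×14, cost 8·12·14 = 1344; (T₁ (T₂ T₃)): 6×8 by 8×14 → 6×14, cost 6·8·14 = 672; cumulative 2016. Total 2016.
Order (2) = ((T₁ T₂) T₃): (T₁ T₂): 6×8 by 8×12 → 6×12, cost 6·8·12 = 576; ((T₁ T₂) T₃): 6×12 by 12×14 → 6×14, cost 6·12·14 = 1008; cumulative 1584. Total 1584.
Difference: |2016 − 1584| = 432.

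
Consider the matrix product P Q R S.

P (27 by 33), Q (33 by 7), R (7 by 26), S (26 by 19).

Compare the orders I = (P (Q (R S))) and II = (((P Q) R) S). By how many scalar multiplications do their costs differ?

Order I = (P (Q (R S))): (R S): 7×26 by 26×19 → 7×19, cost 7·26·19 = 3458; (Q (R S)): 33×7 by 7×19 → 33×19, cost 33·7·19 = 4389; cumulative 7847; (P (Q (R S))): 27×33 by 33×19 → 27×19, cost 27·33·19 = 16929; cumulative 24776. Total 24776.
Order II = (((P Q) R) S): (P Q): 27×33 by 33×7 → 27×7, cost 27·33·7 = 6237; ((P Q) R): 27×7 by 7×26 → 27×26, cost 27·7·26 = 4914; cumulative 11151; (((P Q) R) S): 27×26 by 26×19 → 27×19, cost 27·26·19 = 13338; cumulative 24489. Total 24489.
Difference: |24776 − 24489| = 287.

287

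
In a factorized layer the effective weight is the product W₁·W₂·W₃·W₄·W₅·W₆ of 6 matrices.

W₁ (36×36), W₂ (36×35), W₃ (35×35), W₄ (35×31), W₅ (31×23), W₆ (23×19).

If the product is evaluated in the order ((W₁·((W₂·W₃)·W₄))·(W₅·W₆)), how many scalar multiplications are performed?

158087

(W₂·W₃): 36×35 by 35×35 → 36×35, cost 36·35·35 = 44100
((W₂·W₃)·W₄): 36×35 by 35×31 → 36×31, cost 36·35·31 = 39060; cumulative 83160
(W₁·((W₂·W₃)·W₄)): 36×36 by 36×31 → 36×31, cost 36·36·31 = 40176; cumulative 123336
(W₅·W₆): 31×23 by 23×19 → 31×19, cost 31·23·19 = 13547
((W₁·((W₂·W₃)·W₄))·(W₅·W₆)): 36×31 by 31×19 → 36×19, cost 36·31·19 = 21204; cumulative 158087
Total: 158087 scalar multiplications.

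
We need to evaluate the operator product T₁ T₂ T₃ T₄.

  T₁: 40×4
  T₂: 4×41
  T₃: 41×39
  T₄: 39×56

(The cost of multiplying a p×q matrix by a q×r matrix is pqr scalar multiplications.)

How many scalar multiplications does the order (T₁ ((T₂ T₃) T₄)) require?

24092

(T₂ T₃): 4×41 by 41×39 → 4×39, cost 4·41·39 = 6396
((T₂ T₃) T₄): 4×39 by 39×56 → 4×56, cost 4·39·56 = 8736; cumulative 15132
(T₁ ((T₂ T₃) T₄)): 40×4 by 4×56 → 40×56, cost 40·4·56 = 8960; cumulative 24092
Total: 24092 scalar multiplications.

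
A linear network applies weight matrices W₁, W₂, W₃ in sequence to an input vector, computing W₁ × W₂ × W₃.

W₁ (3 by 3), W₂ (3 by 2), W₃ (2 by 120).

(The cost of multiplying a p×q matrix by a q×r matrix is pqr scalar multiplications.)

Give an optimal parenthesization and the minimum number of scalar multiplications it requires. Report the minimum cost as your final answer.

738

(W₁ × (W₂ × W₃)): cost 1800.
((W₁ × W₂) × W₃): cost 738.
Optimal: ((W₁ × W₂) × W₃) with cost 738.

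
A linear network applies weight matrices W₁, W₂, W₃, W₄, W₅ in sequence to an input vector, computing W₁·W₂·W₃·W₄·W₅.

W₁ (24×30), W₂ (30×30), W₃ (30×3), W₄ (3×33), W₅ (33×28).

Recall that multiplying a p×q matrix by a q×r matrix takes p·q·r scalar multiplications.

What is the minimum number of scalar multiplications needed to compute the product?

Adjacent pairs: W₁W₂ = 24·30·30 = 21600; W₂W₃ = 30·30·3 = 2700; W₃W₄ = 30·3·33 = 2970; W₄W₅ = 3·33·28 = 2772.
Length 3: W₁..W₃: k=1: 0+2700+24·30·3=4860; k=2: 21600+0+24·30·3=23760 → min 4860 | W₂..W₄: k=2: 0+2970+30·30·33=32670; k=3: 2700+0+30·3·33=5670 → min 5670 | W₃..W₅: k=3: 0+2772+30·3·28=5292; k=4: 2970+0+30·33·28=30690 → min 5292.
Length 4: W₁..W₄: k=1: 0+5670+24·30·33=29430; k=2: 21600+2970+24·30·33=48330; k=3: 4860+0+24·3·33=7236 → min 7236 | W₂..W₅: k=2: 0+5292+30·30·28=30492; k=3: 2700+2772+30·3·28=7992; k=4: 5670+0+30·33·28=33390 → min 7992.
Length 5: W₁..W₅: k=1: 0+7992+24·30·28=28152; k=2: 21600+5292+24·30·28=47052; k=3: 4860+2772+24·3·28=9648; k=4: 7236+0+24·33·28=29412 → min 9648.
Optimal order: ((W₁·(W₂·W₃))·(W₄·W₅)) with cost 9648.

9648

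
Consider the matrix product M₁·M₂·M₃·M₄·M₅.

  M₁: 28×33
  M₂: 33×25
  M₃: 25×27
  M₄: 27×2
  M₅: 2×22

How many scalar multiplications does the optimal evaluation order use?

6080

Adjacent pairs: M₁M₂ = 28·33·25 = 23100; M₂M₃ = 33·25·27 = 22275; M₃M₄ = 25·27·2 = 1350; M₄M₅ = 27·2·22 = 1188.
Length 3: M₁..M₃: k=1: 0+22275+28·33·27=47223; k=2: 23100+0+28·25·27=42000 → min 42000 | M₂..M₄: k=2: 0+1350+33·25·2=3000; k=3: 22275+0+33·27·2=24057 → min 3000 | M₃..M₅: k=3: 0+1188+25·27·22=16038; k=4: 1350+0+25·2·22=2450 → min 2450.
Length 4: M₁..M₄: k=1: 0+3000+28·33·2=4848; k=2: 23100+1350+28·25·2=25850; k=3: 42000+0+28·27·2=43512 → min 4848 | M₂..M₅: k=2: 0+2450+33·25·22=20600; k=3: 22275+1188+33·27·22=43065; k=4: 3000+0+33·2·22=4452 → min 4452.
Length 5: M₁..M₅: k=1: 0+4452+28·33·22=24780; k=2: 23100+2450+28·25·22=40950; k=3: 42000+1188+28·27·22=59820; k=4: 4848+0+28·2·22=6080 → min 6080.
Optimal order: ((M₁·(M₂·(M₃·M₄)))·M₅) with cost 6080.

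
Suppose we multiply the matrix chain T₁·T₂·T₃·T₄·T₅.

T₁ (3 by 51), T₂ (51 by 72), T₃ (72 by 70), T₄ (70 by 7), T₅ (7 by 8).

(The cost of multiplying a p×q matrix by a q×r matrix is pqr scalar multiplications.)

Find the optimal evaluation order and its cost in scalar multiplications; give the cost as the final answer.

27774

Adjacent pairs: T₁T₂ = 3·51·72 = 11016; T₂T₃ = 51·72·70 = 257040; T₃T₄ = 72·70·7 = 35280; T₄T₅ = 70·7·8 = 3920.
Length 3: T₁..T₃: k=1: 0+257040+3·51·70=267750; k=2: 11016+0+3·72·70=26136 → min 26136 | T₂..T₄: k=2: 0+35280+51·72·7=60984; k=3: 257040+0+51·70·7=282030 → min 60984 | T₃..T₅: k=3: 0+3920+72·70·8=44240; k=4: 35280+0+72·7·8=39312 → min 39312.
Length 4: T₁..T₄: k=1: 0+60984+3·51·7=62055; k=2: 11016+35280+3·72·7=47808; k=3: 26136+0+3·70·7=27606 → min 27606 | T₂..T₅: k=2: 0+39312+51·72·8=68688; k=3: 257040+3920+51·70·8=289520; k=4: 60984+0+51·7·8=63840 → min 63840.
Length 5: T₁..T₅: k=1: 0+63840+3·51·8=65064; k=2: 11016+39312+3·72·8=52056; k=3: 26136+3920+3·70·8=31736; k=4: 27606+0+3·7·8=27774 → min 27774.
Optimal parenthesization: ((((T₁·T₂)·T₃)·T₄)·T₅) with cost 27774.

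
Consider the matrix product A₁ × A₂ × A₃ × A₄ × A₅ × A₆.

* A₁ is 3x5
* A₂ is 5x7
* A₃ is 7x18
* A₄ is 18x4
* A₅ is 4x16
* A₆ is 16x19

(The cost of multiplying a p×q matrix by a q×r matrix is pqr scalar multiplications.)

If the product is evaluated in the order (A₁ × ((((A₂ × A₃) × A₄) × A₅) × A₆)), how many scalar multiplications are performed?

(A₂ × A₃): 5×7 by 7×18 → 5×18, cost 5·7·18 = 630
((A₂ × A₃) × A₄): 5×18 by 18×4 → 5×4, cost 5·18·4 = 360; cumulative 990
(((A₂ × A₃) × A₄) × A₅): 5×4 by 4×16 → 5×16, cost 5·4·16 = 320; cumulative 1310
((((A₂ × A₃) × A₄) × A₅) × A₆): 5×16 by 16×19 → 5×19, cost 5·16·19 = 1520; cumulative 2830
(A₁ × ((((A₂ × A₃) × A₄) × A₅) × A₆)): 3×5 by 5×19 → 3×19, cost 3·5·19 = 285; cumulative 3115
Total: 3115 scalar multiplications.

3115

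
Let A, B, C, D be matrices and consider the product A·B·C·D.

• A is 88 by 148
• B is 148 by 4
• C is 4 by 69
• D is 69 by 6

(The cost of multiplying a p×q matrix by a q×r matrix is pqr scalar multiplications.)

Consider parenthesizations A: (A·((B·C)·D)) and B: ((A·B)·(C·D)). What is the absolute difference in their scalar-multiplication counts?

124400

Order A = (A·((B·C)·D)): (B·C): 148×4 by 4×69 → 148×69, cost 148·4·69 = 40848; ((B·C)·D): 148×69 by 69×6 → 148×6, cost 148·69·6 = 61272; cumulative 102120; (A·((B·C)·D)): 88×148 by 148×6 → 88×6, cost 88·148·6 = 78144; cumulative 180264. Total 180264.
Order B = ((A·B)·(C·D)): (A·B): 88×148 by 148×4 → 88×4, cost 88·148·4 = 52096; (C·D): 4×69 by 69×6 → 4×6, cost 4·69·6 = 1656; ((A·B)·(C·D)): 88×4 by 4×6 → 88×6, cost 88·4·6 = 2112; cumulative 55864. Total 55864.
Difference: |180264 − 55864| = 124400.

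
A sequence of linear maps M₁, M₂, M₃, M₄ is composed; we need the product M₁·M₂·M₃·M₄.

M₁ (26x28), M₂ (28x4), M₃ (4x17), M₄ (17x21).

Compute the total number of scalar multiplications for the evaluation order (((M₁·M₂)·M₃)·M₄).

13962

(M₁·M₂): 26×28 by 28×4 → 26×4, cost 26·28·4 = 2912
((M₁·M₂)·M₃): 26×4 by 4×17 → 26×17, cost 26·4·17 = 1768; cumulative 4680
(((M₁·M₂)·M₃)·M₄): 26×17 by 17×21 → 26×21, cost 26·17·21 = 9282; cumulative 13962
Total: 13962 scalar multiplications.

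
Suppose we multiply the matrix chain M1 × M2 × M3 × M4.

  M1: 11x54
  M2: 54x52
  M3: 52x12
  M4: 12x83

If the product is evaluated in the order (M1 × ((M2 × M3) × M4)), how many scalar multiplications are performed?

136782

(M2 × M3): 54×52 by 52×12 → 54×12, cost 54·52·12 = 33696
((M2 × M3) × M4): 54×12 by 12×83 → 54×83, cost 54·12·83 = 53784; cumulative 87480
(M1 × ((M2 × M3) × M4)): 11×54 by 54×83 → 11×83, cost 11·54·83 = 49302; cumulative 136782
Total: 136782 scalar multiplications.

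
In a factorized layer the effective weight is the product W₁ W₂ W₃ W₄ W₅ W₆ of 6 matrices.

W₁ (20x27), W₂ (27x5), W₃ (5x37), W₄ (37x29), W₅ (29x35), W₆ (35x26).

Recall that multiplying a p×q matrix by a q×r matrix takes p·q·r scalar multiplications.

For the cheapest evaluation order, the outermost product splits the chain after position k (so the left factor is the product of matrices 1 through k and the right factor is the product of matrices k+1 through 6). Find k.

Adjacent pairs: W₁W₂ = 20·27·5 = 2700; W₂W₃ = 27·5·37 = 4995; W₃W₄ = 5·37·29 = 5365; W₄W₅ = 37·29·35 = 37555; W₅W₆ = 29·35·26 = 26390.
Length 3: W₁..W₃: k=1: 0+4995+20·27·37=24975; k=2: 2700+0+20·5·37=6400 → min 6400 | W₂..W₄: k=2: 0+5365+27·5·29=9280; k=3: 4995+0+27·37·29=33966 → min 9280 | W₃..W₅: k=3: 0+37555+5·37·35=44030; k=4: 5365+0+5·29·35=10440 → min 10440 | W₄..W₆: k=4: 0+26390+37·29·26=54288; k=5: 37555+0+37·35·26=71225 → min 54288.
Length 4: W₁..W₄: k=1: 0+9280+20·27·29=24940; k=2: 2700+5365+20·5·29=10965; k=3: 6400+0+20·37·29=27860 → min 10965 | W₂..W₅: k=2: 0+10440+27·5·35=15165; k=3: 4995+37555+27·37·35=77515; k=4: 9280+0+27·29·35=36685 → min 15165 | W₃..W₆: k=3: 0+54288+5·37·26=59098; k=4: 5365+26390+5·29·26=35525; k=5: 10440+0+5·35·26=14990 → min 14990.
Length 5: W₁..W₅: k=1: 0+15165+20·27·35=34065; k=2: 2700+10440+20·5·35=16640; k=3: 6400+37555+20·37·35=69855; k=4: 10965+0+20·29·35=31265 → min 16640 | W₂..W₆: k=2: 0+14990+27·5·26=18500; k=3: 4995+54288+27·37·26=85257; k=4: 9280+26390+27·29·26=56028; k=5: 15165+0+27·35·26=39735 → min 18500.
Top-level splits: k=1: (W₁..W₁)·(W₂..W₆) → 0+18500+20·27·26 = 32540; k=2: (W₁..W₂)·(W₃..W₆) → 2700+14990+20·5·26 = 20290; k=3: (W₁..W₃)·(W₄..W₆) → 6400+54288+20·37·26 = 79928; k=4: (W₁..W₄)·(W₅..W₆) → 10965+26390+20·29·26 = 52435; k=5: (W₁..W₅)·(W₆..W₆) → 16640+0+20·35·26 = 34840.
Best split is after W₂, i.e. k = 2.

2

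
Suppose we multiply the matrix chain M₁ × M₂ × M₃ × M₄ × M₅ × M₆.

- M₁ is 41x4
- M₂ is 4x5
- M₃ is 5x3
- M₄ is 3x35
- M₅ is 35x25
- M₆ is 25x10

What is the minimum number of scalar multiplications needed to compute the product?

Adjacent pairs: M₁M₂ = 41·4·5 = 820; M₂M₃ = 4·5·3 = 60; M₃M₄ = 5·3·35 = 525; M₄M₅ = 3·35·25 = 2625; M₅M₆ = 35·25·10 = 8750.
Length 3: M₁..M₃: k=1: 0+60+41·4·3=552; k=2: 820+0+41·5·3=1435 → min 552 | M₂..M₄: k=2: 0+525+4·5·35=1225; k=3: 60+0+4·3·35=480 → min 480 | M₃..M₅: k=3: 0+2625+5·3·25=3000; k=4: 525+0+5·35·25=4900 → min 3000 | M₄..M₆: k=4: 0+8750+3·35·10=9800; k=5: 2625+0+3·25·10=3375 → min 3375.
Length 4: M₁..M₄: k=1: 0+480+41·4·35=6220; k=2: 820+525+41·5·35=8520; k=3: 552+0+41·3·35=4857 → min 4857 | M₂..M₅: k=2: 0+3000+4·5·25=3500; k=3: 60+2625+4·3·25=2985; k=4: 480+0+4·35·25=3980 → min 2985 | M₃..M₆: k=3: 0+3375+5·3·10=3525; k=4: 525+8750+5·35·10=11025; k=5: 3000+0+5·25·10=4250 → min 3525.
Length 5: M₁..M₅: k=1: 0+2985+41·4·25=7085; k=2: 820+3000+41·5·25=8945; k=3: 552+2625+41·3·25=6252; k=4: 4857+0+41·35·25=40732 → min 6252 | M₂..M₆: k=2: 0+3525+4·5·10=3725; k=3: 60+3375+4·3·10=3555; k=4: 480+8750+4·35·10=10630; k=5: 2985+0+4·25·10=3985 → min 3555.
Length 6: M₁..M₆: k=1: 0+3555+41·4·10=5195; k=2: 820+3525+41·5·10=6395; k=3: 552+3375+41·3·10=5157; k=4: 4857+8750+41·35·10=27957; k=5: 6252+0+41·25·10=16502 → min 5157.
Optimal order: ((M₁ × (M₂ × M₃)) × ((M₄ × M₅) × M₆)) with cost 5157.

5157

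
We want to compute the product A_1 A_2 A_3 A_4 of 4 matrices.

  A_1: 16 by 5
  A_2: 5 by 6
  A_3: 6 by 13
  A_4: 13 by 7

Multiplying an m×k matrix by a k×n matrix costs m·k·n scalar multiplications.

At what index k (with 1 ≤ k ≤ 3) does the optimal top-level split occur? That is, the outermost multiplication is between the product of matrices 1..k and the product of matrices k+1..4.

Adjacent pairs: A_1A_2 = 16·5·6 = 480; A_2A_3 = 5·6·13 = 390; A_3A_4 = 6·13·7 = 546.
Length 3: A_1..A_3: k=1: 0+390+16·5·13=1430; k=2: 480+0+16·6·13=1728 → min 1430 | A_2..A_4: k=2: 0+546+5·6·7=756; k=3: 390+0+5·13·7=845 → min 756.
Top-level splits: k=1: (A_1..A_1)·(A_2..A_4) → 0+756+16·5·7 = 1316; k=2: (A_1..A_2)·(A_3..A_4) → 480+546+16·6·7 = 1698; k=3: (A_1..A_3)·(A_4..A_4) → 1430+0+16·13·7 = 2886.
Best split is after A_1, i.e. k = 1.

1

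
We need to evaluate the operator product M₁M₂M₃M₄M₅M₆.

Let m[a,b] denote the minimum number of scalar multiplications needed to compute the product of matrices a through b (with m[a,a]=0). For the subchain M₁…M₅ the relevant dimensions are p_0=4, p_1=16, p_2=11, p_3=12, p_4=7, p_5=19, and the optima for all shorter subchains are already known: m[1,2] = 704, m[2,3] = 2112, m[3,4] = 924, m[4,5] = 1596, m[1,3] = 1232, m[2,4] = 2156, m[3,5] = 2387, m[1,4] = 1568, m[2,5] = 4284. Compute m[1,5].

m[1,5] = min over k∈[1,4] of m[1,k]+m[k+1,5]+p_{0}·p_k·p_{5}.
k=1: 0 + 4284 + 4·16·19 = 5500; k=2: 704 + 2387 + 4·11·19 = 3927; k=3: 1232 + 1596 + 4·12·19 = 3740; k=4: 1568 + 0 + 4·7·19 = 2100.
Minimum: 2100 at k=4.

2100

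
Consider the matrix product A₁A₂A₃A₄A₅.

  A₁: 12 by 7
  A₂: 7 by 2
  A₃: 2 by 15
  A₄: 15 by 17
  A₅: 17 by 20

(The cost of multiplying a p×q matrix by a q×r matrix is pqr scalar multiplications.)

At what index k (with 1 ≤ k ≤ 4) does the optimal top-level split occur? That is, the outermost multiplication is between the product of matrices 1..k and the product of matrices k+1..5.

Adjacent pairs: A₁A₂ = 12·7·2 = 168; A₂A₃ = 7·2·15 = 210; A₃A₄ = 2·15·17 = 510; A₄A₅ = 15·17·20 = 5100.
Length 3: A₁..A₃: k=1: 0+210+12·7·15=1470; k=2: 168+0+12·2·15=528 → min 528 | A₂..A₄: k=2: 0+510+7·2·17=748; k=3: 210+0+7·15·17=1995 → min 748 | A₃..A₅: k=3: 0+5100+2·15·20=5700; k=4: 510+0+2·17·20=1190 → min 1190.
Length 4: A₁..A₄: k=1: 0+748+12·7·17=2176; k=2: 168+510+12·2·17=1086; k=3: 528+0+12·15·17=3588 → min 1086 | A₂..A₅: k=2: 0+1190+7·2·20=1470; k=3: 210+5100+7·15·20=7410; k=4: 748+0+7·17·20=3128 → min 1470.
Top-level splits: k=1: (A₁..A₁)·(A₂..A₅) → 0+1470+12·7·20 = 3150; k=2: (A₁..A₂)·(A₃..A₅) → 168+1190+12·2·20 = 1838; k=3: (A₁..A₃)·(A₄..A₅) → 528+5100+12·15·20 = 9228; k=4: (A₁..A₄)·(A₅..A₅) → 1086+0+12·17·20 = 5166.
Best split is after A₂, i.e. k = 2.

2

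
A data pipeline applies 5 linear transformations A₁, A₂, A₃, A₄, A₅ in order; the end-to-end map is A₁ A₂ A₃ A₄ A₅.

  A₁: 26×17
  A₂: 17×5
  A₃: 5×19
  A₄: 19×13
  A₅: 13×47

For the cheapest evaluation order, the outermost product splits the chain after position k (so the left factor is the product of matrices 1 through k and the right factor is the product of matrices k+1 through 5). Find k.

2

Adjacent pairs: A₁A₂ = 26·17·5 = 2210; A₂A₃ = 17·5·19 = 1615; A₃A₄ = 5·19·13 = 1235; A₄A₅ = 19·13·47 = 11609.
Length 3: A₁..A₃: k=1: 0+1615+26·17·19=10013; k=2: 2210+0+26·5·19=4680 → min 4680 | A₂..A₄: k=2: 0+1235+17·5·13=2340; k=3: 1615+0+17·19·13=5814 → min 2340 | A₃..A₅: k=3: 0+11609+5·19·47=16074; k=4: 1235+0+5·13·47=4290 → min 4290.
Length 4: A₁..A₄: k=1: 0+2340+26·17·13=8086; k=2: 2210+1235+26·5·13=5135; k=3: 4680+0+26·19·13=11102 → min 5135 | A₂..A₅: k=2: 0+4290+17·5·47=8285; k=3: 1615+11609+17·19·47=28405; k=4: 2340+0+17·13·47=12727 → min 8285.
Top-level splits: k=1: (A₁..A₁)·(A₂..A₅) → 0+8285+26·17·47 = 29059; k=2: (A₁..A₂)·(A₃..A₅) → 2210+4290+26·5·47 = 12610; k=3: (A₁..A₃)·(A₄..A₅) → 4680+11609+26·19·47 = 39507; k=4: (A₁..A₄)·(A₅..A₅) → 5135+0+26·13·47 = 21021.
Best split is after A₂, i.e. k = 2.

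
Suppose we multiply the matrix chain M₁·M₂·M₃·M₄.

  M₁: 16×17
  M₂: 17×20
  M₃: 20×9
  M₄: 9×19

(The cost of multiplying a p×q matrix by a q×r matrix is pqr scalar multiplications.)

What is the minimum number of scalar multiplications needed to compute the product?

8244

Adjacent pairs: M₁M₂ = 16·17·20 = 5440; M₂M₃ = 17·20·9 = 3060; M₃M₄ = 20·9·19 = 3420.
Length 3: M₁..M₃: k=1: 0+3060+16·17·9=5508; k=2: 5440+0+16·20·9=8320 → min 5508 | M₂..M₄: k=2: 0+3420+17·20·19=9880; k=3: 3060+0+17·9·19=5967 → min 5967.
Length 4: M₁..M₄: k=1: 0+5967+16·17·19=11135; k=2: 5440+3420+16·20·19=14940; k=3: 5508+0+16·9·19=8244 → min 8244.
Optimal order: ((M₁·(M₂·M₃))·M₄) with cost 8244.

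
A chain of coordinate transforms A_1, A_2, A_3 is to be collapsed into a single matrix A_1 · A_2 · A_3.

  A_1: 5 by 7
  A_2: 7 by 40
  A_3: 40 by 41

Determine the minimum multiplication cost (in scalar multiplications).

Order (A_1 · (A_2 · A_3)): (A_2 · A_3): 7×40 by 40×41 → 7×41, cost 7·40·41 = 11480; (A_1 · (A_2 · A_3)): 5×7 by 7×41 → 5×41, cost 5·7·41 = 1435; cumulative 12915. Total 12915.
Order ((A_1 · A_2) · A_3): (A_1 · A_2): 5×7 by 7×40 → 5×40, cost 5·7·40 = 1400; ((A_1 · A_2) · A_3): 5×40 by 40×41 → 5×41, cost 5·40·41 = 8200; cumulative 9600. Total 9600.
Minimum: 9600.

9600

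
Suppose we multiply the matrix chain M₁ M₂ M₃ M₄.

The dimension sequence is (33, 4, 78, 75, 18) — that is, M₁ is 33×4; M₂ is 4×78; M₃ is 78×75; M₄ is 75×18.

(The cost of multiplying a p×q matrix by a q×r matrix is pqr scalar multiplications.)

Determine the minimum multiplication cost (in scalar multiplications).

31176

Adjacent pairs: M₁M₂ = 33·4·78 = 10296; M₂M₃ = 4·78·75 = 23400; M₃M₄ = 78·75·18 = 105300.
Length 3: M₁..M₃: k=1: 0+23400+33·4·75=33300; k=2: 10296+0+33·78·75=203346 → min 33300 | M₂..M₄: k=2: 0+105300+4·78·18=110916; k=3: 23400+0+4·75·18=28800 → min 28800.
Length 4: M₁..M₄: k=1: 0+28800+33·4·18=31176; k=2: 10296+105300+33·78·18=161928; k=3: 33300+0+33·75·18=77850 → min 31176.
Optimal order: (M₁ ((M₂ M₃) M₄)) with cost 31176.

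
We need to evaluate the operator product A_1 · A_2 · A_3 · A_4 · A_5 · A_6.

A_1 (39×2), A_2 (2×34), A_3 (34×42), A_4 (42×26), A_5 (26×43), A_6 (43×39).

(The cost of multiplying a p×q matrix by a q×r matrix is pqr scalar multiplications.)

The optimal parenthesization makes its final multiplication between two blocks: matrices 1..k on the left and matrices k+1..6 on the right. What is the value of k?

1

Adjacent pairs: A_1A_2 = 39·2·34 = 2652; A_2A_3 = 2·34·42 = 2856; A_3A_4 = 34·42·26 = 37128; A_4A_5 = 42·26·43 = 46956; A_5A_6 = 26·43·39 = 43602.
Length 3: A_1..A_3: k=1: 0+2856+39·2·42=6132; k=2: 2652+0+39·34·42=58344 → min 6132 | A_2..A_4: k=2: 0+37128+2·34·26=38896; k=3: 2856+0+2·42·26=5040 → min 5040 | A_3..A_5: k=3: 0+46956+34·42·43=108360; k=4: 37128+0+34·26·43=75140 → min 75140 | A_4..A_6: k=4: 0+43602+42·26·39=86190; k=5: 46956+0+42·43·39=117390 → min 86190.
Length 4: A_1..A_4: k=1: 0+5040+39·2·26=7068; k=2: 2652+37128+39·34·26=74256; k=3: 6132+0+39·42·26=48720 → min 7068 | A_2..A_5: k=2: 0+75140+2·34·43=78064; k=3: 2856+46956+2·42·43=53424; k=4: 5040+0+2·26·43=7276 → min 7276 | A_3..A_6: k=3: 0+86190+34·42·39=141882; k=4: 37128+43602+34·26·39=115206; k=5: 75140+0+34·43·39=132158 → min 115206.
Length 5: A_1..A_5: k=1: 0+7276+39·2·43=10630; k=2: 2652+75140+39·34·43=134810; k=3: 6132+46956+39·42·43=123522; k=4: 7068+0+39·26·43=50670 → min 10630 | A_2..A_6: k=2: 0+115206+2·34·39=117858; k=3: 2856+86190+2·42·39=92322; k=4: 5040+43602+2·26·39=50670; k=5: 7276+0+2·43·39=10630 → min 10630.
Top-level splits: k=1: (A_1..A_1)·(A_2..A_6) → 0+10630+39·2·39 = 13672; k=2: (A_1..A_2)·(A_3..A_6) → 2652+115206+39·34·39 = 169572; k=3: (A_1..A_3)·(A_4..A_6) → 6132+86190+39·42·39 = 156204; k=4: (A_1..A_4)·(A_5..A_6) → 7068+43602+39·26·39 = 90216; k=5: (A_1..A_5)·(A_6..A_6) → 10630+0+39·43·39 = 76033.
Best split is after A_1, i.e. k = 1.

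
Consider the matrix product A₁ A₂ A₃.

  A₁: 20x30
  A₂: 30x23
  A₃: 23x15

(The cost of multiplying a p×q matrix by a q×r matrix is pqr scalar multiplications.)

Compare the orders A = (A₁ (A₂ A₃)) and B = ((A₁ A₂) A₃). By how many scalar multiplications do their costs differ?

Order A = (A₁ (A₂ A₃)): (A₂ A₃): 30×23 by 23×15 → 30×15, cost 30·23·15 = 10350; (A₁ (A₂ A₃)): 20×30 by 30×15 → 20×15, cost 20·30·15 = 9000; cumulative 19350. Total 19350.
Order B = ((A₁ A₂) A₃): (A₁ A₂): 20×30 by 30×23 → 20×23, cost 20·30·23 = 13800; ((A₁ A₂) A₃): 20×23 by 23×15 → 20×15, cost 20·23·15 = 6900; cumulative 20700. Total 20700.
Difference: |19350 − 20700| = 1350.

1350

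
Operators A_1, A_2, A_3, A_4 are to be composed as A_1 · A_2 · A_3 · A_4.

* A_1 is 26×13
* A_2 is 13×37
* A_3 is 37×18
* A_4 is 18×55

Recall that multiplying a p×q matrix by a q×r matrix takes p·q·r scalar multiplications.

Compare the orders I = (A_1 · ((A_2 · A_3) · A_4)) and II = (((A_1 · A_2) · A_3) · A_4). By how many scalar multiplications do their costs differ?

15444

Order I = (A_1 · ((A_2 · A_3) · A_4)): (A_2 · A_3): 13×37 by 37×18 → 13×18, cost 13·37·18 = 8658; ((A_2 · A_3) · A_4): 13×18 by 18×55 → 13×55, cost 13·18·55 = 12870; cumulative 21528; (A_1 · ((A_2 · A_3) · A_4)): 26×13 by 13×55 → 26×55, cost 26·13·55 = 18590; cumulative 40118. Total 40118.
Order II = (((A_1 · A_2) · A_3) · A_4): (A_1 · A_2): 26×13 by 13×37 → 26×37, cost 26·13·37 = 12506; ((A_1 · A_2) · A_3): 26×37 by 37×18 → 26×18, cost 26·37·18 = 17316; cumulative 29822; (((A_1 · A_2) · A_3) · A_4): 26×18 by 18×55 → 26×55, cost 26·18·55 = 25740; cumulative 55562. Total 55562.
Difference: |40118 − 55562| = 15444.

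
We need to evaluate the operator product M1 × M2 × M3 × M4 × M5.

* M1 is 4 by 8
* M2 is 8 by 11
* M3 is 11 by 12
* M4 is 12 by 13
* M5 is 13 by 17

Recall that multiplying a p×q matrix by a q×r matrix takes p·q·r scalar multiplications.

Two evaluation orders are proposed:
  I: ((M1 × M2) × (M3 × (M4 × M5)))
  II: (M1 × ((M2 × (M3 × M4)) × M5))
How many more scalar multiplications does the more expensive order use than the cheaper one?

Order I = ((M1 × M2) × (M3 × (M4 × M5))): (M1 × M2): 4×8 by 8×11 → 4×11, cost 4·8·11 = 352; (M4 × M5): 12×13 by 13×17 → 12×17, cost 12·13·17 = 2652; (M3 × (M4 × M5)): 11×12 by 12×17 → 11×17, cost 11·12·17 = 2244; cumulative 4896; ((M1 × M2) × (M3 × (M4 × M5))): 4×11 by 11×17 → 4×17, cost 4·11·17 = 748; cumulative 5996. Total 5996.
Order II = (M1 × ((M2 × (M3 × M4)) × M5)): (M3 × M4): 11×12 by 12×13 → 11×13, cost 11·12·13 = 1716; (M2 × (M3 × M4)): 8×11 by 11×13 → 8×13, cost 8·11·13 = 1144; cumulative 2860; ((M2 × (M3 × M4)) × M5): 8×13 by 13×17 → 8×17, cost 8·13·17 = 1768; cumulative 4628; (M1 × ((M2 × (M3 × M4)) × M5)): 4×8 by 8×17 → 4×17, cost 4·8·17 = 544; cumulative 5172. Total 5172.
Difference: |5996 − 5172| = 824.

824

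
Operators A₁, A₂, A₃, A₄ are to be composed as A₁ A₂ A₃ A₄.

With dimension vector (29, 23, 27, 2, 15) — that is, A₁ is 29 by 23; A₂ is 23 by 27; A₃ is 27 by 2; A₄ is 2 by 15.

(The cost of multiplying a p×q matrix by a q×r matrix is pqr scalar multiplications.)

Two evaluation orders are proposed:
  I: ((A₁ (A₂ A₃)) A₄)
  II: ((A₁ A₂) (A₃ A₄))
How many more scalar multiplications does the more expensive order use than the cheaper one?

Order I = ((A₁ (A₂ A₃)) A₄): (A₂ A₃): 23×27 by 27×2 → 23×2, cost 23·27·2 = 1242; (A₁ (A₂ A₃)): 29×23 by 23×2 → 29×2, cost 29·23·2 = 1334; cumulative 2576; ((A₁ (A₂ A₃)) A₄): 29×2 by 2×15 → 29×15, cost 29·2·15 = 870; cumulative 3446. Total 3446.
Order II = ((A₁ A₂) (A₃ A₄)): (A₁ A₂): 29×23 by 23×27 → 29×27, cost 29·23·27 = 18009; (A₃ A₄): 27×2 by 2×15 → 27×15, cost 27·2·15 = 810; ((A₁ A₂) (A₃ A₄)): 29×27 by 27×15 → 29×15, cost 29·27·15 = 11745; cumulative 30564. Total 30564.
Difference: |3446 − 30564| = 27118.

27118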